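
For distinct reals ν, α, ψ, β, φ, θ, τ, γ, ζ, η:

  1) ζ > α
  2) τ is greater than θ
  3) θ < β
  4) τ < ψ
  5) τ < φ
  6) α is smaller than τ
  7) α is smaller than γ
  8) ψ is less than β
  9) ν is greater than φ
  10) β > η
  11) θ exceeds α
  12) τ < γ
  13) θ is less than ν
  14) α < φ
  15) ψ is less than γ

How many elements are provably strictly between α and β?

The relations place α below β. An element lies strictly between them when it is forced above α and also forced below β.
Above α: {θ, τ, φ, ψ, γ, ζ, ν}. Below β: {θ, τ, η, ψ}.
Intersection: {θ, τ, ψ} — 3.

3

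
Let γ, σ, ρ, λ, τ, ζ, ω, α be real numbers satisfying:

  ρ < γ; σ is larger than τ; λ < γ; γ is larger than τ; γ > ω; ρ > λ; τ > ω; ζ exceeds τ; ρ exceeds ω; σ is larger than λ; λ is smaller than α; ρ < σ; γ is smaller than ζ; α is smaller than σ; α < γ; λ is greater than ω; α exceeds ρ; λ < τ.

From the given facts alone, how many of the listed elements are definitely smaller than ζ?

6

The elements the relations force below ζ are ω, λ, τ, ρ, α, γ — no chain reaches any other.
That is 6.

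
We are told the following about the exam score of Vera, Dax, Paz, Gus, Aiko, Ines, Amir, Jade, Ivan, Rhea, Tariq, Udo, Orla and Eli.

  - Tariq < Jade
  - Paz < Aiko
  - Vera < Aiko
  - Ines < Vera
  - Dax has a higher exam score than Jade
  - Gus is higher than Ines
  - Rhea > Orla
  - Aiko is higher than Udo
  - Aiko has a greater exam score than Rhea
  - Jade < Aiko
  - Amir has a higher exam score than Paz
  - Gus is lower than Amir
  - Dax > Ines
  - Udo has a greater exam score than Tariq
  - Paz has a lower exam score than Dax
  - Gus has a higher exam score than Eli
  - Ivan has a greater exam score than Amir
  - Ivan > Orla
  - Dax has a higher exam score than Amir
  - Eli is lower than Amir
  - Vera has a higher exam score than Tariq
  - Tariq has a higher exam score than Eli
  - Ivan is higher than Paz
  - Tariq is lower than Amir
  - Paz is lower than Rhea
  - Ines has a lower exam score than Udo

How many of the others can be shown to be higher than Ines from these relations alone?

7

From Ines the given relations immediately reach Gus, Udo, Vera, Dax.
From those, Amir, Aiko — 6 in total.
From those, Ivan — 7 in total.
No other element is forced above Ines by the given relations, so the count is 7.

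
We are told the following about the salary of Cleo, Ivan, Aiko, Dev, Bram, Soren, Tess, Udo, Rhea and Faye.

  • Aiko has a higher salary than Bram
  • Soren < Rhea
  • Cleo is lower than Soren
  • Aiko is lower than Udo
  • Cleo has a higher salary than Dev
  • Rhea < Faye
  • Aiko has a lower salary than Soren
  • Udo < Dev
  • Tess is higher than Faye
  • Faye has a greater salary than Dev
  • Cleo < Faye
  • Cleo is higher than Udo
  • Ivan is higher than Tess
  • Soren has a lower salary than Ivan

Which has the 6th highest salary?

Cleo

Chaining the given pairs: Bram < Aiko < Udo < Dev < Cleo < Soren < Rhea < Faye < Tess < Ivan.
Counting 6 from the largest end gives Cleo.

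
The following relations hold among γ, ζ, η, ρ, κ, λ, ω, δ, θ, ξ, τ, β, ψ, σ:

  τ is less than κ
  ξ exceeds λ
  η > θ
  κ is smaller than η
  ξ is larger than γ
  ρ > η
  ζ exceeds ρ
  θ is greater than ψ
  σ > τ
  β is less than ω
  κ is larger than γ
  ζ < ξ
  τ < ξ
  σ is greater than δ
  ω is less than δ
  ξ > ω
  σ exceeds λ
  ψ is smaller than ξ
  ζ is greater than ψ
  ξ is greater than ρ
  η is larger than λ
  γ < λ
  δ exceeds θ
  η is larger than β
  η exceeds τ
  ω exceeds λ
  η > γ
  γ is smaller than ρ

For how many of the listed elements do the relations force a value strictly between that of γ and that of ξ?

6

Chaining upward from γ reaches: λ, ω, κ, δ, η, σ, ρ, ζ.
Chaining downward from ξ reaches: β, λ, τ, ψ, ω, θ, κ, η, ρ, ζ.
Strictly between γ and ξ are those in both lists: λ, ω, κ, η, ρ, ζ — 6 elements.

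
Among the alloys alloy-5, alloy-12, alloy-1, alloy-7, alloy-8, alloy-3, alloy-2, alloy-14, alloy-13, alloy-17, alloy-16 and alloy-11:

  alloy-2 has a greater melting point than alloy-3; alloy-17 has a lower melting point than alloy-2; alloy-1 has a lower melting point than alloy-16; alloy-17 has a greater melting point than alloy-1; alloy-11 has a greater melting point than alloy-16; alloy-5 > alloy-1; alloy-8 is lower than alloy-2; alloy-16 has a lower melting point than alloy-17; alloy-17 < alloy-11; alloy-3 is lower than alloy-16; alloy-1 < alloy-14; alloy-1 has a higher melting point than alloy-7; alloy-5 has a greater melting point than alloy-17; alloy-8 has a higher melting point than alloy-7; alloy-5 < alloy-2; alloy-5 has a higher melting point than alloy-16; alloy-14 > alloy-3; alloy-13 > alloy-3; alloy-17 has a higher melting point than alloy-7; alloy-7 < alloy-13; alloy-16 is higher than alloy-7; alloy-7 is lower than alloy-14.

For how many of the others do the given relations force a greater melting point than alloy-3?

Directly above alloy-3: alloy-16, alloy-13, alloy-14, alloy-2.
One step further: alloy-17, alloy-11, alloy-5 (7 so far).
No other element is forced above alloy-3 by the given relations, so the count is 7.

7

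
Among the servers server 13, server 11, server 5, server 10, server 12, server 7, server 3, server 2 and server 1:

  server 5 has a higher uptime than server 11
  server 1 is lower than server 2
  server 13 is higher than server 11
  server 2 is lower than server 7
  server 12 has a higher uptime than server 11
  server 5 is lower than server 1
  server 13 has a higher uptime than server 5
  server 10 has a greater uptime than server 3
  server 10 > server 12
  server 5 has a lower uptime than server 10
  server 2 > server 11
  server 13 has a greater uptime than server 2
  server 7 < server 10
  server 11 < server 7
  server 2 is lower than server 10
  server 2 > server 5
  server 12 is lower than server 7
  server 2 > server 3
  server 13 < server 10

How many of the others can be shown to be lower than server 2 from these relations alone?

4

Directly below server 2: server 11, server 5, server 1, server 3.
No other element is forced below server 2 by the given relations, so the count is 4.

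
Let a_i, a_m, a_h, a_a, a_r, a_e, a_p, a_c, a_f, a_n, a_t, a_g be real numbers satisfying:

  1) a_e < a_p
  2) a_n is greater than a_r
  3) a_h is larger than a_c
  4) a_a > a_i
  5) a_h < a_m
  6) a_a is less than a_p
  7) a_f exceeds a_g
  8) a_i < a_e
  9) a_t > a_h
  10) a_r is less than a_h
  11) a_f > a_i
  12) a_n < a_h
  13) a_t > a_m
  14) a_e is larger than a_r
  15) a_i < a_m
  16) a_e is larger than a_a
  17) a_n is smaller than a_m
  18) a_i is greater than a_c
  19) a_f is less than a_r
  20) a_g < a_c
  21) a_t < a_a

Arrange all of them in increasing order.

a_g < a_c < a_i < a_f < a_r < a_n < a_h < a_m < a_t < a_a < a_e < a_p

The consecutive links are each given: a_g < a_c; a_c < a_i; a_i < a_f; a_f < a_r; a_r < a_n; a_n < a_h; a_h < a_m; a_m < a_t; a_t < a_a; a_a < a_e; a_e < a_p.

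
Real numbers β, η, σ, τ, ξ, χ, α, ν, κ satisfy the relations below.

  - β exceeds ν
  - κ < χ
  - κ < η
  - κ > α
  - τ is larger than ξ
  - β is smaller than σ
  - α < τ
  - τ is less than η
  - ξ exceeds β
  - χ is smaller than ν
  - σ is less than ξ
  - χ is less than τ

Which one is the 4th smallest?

Chaining the given pairs: α < κ < χ < ν < β < σ < ξ < τ < η.
Counting 4 from the smallest end gives ν.

ν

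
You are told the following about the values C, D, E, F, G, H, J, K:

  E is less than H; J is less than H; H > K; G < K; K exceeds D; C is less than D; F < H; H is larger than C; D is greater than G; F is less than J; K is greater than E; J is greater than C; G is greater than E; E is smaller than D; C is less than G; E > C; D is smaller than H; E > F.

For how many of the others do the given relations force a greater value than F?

6

Directly above F: E, J, H.
One step further: G, D, K (6 so far).
No other element is forced above F by the given relations, so the count is 6.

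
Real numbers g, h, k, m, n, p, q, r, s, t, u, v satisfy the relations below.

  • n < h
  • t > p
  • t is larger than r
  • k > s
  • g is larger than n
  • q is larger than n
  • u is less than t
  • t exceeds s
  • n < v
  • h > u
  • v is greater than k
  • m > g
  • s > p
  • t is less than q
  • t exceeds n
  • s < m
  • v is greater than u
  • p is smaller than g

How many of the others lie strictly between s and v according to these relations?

1

Chaining upward from s reaches: m, k, t, q.
Chaining downward from v reaches: p, n, u, k.
Strictly between s and v are those in both lists: k — 1 element.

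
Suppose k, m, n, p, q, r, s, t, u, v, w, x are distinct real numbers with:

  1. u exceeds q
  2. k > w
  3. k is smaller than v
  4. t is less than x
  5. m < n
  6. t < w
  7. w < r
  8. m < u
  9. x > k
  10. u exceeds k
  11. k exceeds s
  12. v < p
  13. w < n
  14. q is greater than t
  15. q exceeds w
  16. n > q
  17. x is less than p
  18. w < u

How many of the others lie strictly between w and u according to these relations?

2

Chaining upward from w reaches: k, v, x, p, q, r, n.
Chaining downward from u reaches: s, t, k, m, q.
Strictly between w and u are those in both lists: k, q — 2 elements.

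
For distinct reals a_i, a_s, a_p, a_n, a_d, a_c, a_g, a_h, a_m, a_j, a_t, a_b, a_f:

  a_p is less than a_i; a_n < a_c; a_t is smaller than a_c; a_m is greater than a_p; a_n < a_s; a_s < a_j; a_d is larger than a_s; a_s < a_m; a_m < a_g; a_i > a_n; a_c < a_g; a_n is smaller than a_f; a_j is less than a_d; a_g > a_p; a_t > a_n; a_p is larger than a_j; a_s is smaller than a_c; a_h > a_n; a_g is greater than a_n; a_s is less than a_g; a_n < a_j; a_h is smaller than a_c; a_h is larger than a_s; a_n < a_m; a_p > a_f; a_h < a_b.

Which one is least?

Chaining upward from a_n: directly above it, a_f, a_t, a_s, a_j, a_i, a_h, a_m, a_c, a_g; then a_p, a_d, a_b.
That covers every other element, and nothing is given below a_n, so a_n is the least.

a_n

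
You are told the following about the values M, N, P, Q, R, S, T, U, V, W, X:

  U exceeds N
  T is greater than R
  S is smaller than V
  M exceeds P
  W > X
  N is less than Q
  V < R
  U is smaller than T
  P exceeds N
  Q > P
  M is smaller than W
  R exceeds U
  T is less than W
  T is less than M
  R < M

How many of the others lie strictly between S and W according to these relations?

4

The relations place S below W. An element lies strictly between them when it is forced above S and also forced below W.
Above S: {V, R, T, M}. Below W: {N, V, U, P, R, X, T, M}.
Intersection: {V, R, T, M} — 4.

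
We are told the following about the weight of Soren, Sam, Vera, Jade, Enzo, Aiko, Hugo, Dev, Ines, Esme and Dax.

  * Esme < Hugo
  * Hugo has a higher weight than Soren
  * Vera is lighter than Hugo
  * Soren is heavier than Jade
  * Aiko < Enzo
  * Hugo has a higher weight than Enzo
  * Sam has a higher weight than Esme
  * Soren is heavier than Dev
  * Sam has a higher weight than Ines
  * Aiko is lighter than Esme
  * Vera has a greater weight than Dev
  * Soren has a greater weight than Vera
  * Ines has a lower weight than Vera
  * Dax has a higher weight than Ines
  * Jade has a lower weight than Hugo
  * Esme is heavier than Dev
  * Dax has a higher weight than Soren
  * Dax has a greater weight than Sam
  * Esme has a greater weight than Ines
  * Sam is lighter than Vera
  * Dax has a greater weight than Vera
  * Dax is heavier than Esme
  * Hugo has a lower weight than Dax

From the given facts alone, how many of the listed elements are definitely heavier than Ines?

6

The elements the relations force above Ines are Esme, Sam, Vera, Soren, Hugo, Dax — no chain reaches any other.
That is 6.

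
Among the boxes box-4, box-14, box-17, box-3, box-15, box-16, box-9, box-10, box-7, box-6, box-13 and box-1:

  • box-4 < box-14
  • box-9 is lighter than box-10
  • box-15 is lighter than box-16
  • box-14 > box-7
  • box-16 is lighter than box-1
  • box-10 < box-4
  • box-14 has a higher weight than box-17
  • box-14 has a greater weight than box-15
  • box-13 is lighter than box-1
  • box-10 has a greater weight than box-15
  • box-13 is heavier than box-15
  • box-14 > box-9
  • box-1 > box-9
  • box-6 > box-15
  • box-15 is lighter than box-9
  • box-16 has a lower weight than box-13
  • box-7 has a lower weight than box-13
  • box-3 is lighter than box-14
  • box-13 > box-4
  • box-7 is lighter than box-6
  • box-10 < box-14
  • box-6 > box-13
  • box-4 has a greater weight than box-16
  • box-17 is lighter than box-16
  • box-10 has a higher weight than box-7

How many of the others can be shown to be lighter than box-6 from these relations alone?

8

From box-6 the given relations immediately reach box-15, box-7, box-13.
From those, box-16, box-4 — 5 in total.
From those, box-17, box-10 — 7 in total.
From those, box-9 — 8 in total.
Nothing else is reachable below box-6; 8 in all.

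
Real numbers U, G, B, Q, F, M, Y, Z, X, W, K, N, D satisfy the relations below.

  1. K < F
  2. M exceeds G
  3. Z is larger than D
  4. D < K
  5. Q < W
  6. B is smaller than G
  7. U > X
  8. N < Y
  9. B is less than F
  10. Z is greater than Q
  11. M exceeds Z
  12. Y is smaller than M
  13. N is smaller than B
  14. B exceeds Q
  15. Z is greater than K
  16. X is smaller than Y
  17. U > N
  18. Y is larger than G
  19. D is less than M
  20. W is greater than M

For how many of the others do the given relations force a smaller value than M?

Directly below M: D, G, Y, Z.
One step further: N, Q, X, B, K (9 so far).
Nothing else is reachable below M; 9 in all.

9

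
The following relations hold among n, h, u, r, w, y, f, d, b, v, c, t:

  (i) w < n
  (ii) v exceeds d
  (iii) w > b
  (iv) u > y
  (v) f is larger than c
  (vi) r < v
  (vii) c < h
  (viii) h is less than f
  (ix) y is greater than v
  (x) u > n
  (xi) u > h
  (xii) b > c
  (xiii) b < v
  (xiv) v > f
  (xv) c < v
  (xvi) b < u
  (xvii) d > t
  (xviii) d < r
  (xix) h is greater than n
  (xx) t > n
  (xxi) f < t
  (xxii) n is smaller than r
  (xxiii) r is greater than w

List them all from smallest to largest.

c < b < w < n < h < f < t < d < r < v < y < u

Nothing is placed below c, so it is least; from there c < b; b < w; w < n; n < h; h < f; f < t; t < d; d < r; r < v; v < y; y < u, each given directly.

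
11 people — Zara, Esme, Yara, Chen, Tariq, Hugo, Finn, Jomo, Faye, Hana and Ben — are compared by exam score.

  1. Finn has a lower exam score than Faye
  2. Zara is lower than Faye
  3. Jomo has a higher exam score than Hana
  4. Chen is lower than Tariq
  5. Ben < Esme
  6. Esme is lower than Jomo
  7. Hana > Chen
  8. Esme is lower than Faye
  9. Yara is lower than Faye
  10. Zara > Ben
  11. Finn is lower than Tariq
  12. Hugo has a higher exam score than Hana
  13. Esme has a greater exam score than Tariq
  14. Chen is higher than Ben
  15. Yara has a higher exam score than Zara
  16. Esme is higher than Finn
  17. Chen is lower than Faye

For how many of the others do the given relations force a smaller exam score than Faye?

The elements the relations force below Faye are Finn, Ben, Chen, Tariq, Zara, Yara, Esme — no chain reaches any other.
That is 7.

7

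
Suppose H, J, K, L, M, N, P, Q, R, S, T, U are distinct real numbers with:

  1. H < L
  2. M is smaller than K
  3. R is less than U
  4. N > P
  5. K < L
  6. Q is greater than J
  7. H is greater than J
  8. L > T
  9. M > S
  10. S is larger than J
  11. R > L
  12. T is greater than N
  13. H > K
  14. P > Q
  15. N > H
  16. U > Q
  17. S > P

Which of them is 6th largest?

H

The consecutive relations fix a unique order: J < Q < P < S < M < K < H < N < T < L < R < U.
The 6th largest is H.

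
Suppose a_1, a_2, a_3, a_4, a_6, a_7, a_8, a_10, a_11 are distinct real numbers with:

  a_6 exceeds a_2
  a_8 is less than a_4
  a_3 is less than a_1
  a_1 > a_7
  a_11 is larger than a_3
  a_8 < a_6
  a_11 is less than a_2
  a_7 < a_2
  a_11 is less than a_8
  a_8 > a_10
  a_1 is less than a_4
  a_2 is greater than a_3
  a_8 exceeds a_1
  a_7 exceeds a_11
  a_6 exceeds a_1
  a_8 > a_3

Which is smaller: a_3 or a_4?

a_3 < a_11 and a_11 < a_7 give a_3 < a_7.
With a_7 < a_1: a_3 < a_11 < a_7 < a_1.
Then a_1 < a_8 extends the chain to a_8.
Then a_8 < a_4 extends the chain to a_4.
So a_3 < a_4; a_3 is the smaller of the two.

a_3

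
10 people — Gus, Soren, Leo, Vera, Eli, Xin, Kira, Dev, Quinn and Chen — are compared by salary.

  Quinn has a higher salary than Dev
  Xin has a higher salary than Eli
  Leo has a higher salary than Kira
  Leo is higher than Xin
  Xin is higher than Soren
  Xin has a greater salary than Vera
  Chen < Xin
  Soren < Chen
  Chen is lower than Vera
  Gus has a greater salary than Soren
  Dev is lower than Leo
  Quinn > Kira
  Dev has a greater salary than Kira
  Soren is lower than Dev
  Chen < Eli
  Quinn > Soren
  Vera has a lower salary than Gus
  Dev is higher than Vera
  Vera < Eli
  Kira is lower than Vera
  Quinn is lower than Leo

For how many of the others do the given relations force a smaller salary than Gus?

4

The elements the relations force below Gus are Soren, Kira, Chen, Vera — no chain reaches any other.
That is 4.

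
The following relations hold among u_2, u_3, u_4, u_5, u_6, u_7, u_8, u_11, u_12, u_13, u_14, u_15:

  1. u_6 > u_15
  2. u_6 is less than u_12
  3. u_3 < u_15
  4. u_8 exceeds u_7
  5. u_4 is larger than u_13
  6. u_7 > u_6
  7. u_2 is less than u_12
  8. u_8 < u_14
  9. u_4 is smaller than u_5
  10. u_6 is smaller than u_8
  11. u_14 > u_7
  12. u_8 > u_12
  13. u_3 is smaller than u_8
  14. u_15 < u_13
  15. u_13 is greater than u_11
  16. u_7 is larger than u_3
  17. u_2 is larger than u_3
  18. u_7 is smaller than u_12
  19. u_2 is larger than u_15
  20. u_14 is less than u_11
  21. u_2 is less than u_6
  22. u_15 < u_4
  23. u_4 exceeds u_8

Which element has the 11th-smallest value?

u_4

Chaining the given pairs: u_3 < u_15 < u_2 < u_6 < u_7 < u_12 < u_8 < u_14 < u_11 < u_13 < u_4 < u_5.
Counting 11 from the smallest end gives u_4.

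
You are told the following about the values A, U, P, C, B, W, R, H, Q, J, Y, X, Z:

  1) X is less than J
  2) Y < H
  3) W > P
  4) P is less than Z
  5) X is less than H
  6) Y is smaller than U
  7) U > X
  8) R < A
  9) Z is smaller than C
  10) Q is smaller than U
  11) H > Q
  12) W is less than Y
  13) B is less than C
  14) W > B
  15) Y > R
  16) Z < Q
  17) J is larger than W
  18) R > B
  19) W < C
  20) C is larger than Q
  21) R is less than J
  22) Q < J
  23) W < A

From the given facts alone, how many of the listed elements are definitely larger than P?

9

The elements the relations force above P are Z, Q, W, Y, U, C, A, H, J — no chain reaches any other.
That is 9.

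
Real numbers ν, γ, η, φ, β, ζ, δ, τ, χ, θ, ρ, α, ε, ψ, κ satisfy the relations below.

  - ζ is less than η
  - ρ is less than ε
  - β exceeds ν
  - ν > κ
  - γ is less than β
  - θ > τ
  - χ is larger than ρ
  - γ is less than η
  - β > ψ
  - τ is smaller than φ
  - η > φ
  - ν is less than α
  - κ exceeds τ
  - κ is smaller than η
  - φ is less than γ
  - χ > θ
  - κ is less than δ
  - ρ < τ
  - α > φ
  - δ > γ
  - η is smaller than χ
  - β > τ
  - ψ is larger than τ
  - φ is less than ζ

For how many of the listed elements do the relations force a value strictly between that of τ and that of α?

3

Chaining upward from τ reaches: κ, φ, ψ, ζ, γ, ν, η, β, θ, χ, δ.
Chaining downward from α reaches: ρ, κ, φ, ν.
Strictly between τ and α are those in both lists: κ, φ, ν — 3 elements.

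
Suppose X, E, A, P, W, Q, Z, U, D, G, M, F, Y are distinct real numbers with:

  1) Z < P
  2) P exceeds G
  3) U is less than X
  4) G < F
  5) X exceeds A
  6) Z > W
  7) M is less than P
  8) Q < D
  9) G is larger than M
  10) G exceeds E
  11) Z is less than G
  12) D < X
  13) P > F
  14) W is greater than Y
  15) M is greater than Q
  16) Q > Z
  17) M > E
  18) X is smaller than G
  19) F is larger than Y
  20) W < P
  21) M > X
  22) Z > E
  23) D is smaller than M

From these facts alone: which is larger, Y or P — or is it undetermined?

Y < W and W < Z give Y < Z.
Then Z < Q extends the chain to Q.
Then Q < D extends the chain to D.
With D < M: Y < W < Z < Q < D < M.
Then M < G extends the chain to G.
With G < F: Y < W < Z < Q < D < M < G < F.
Then F < P extends the chain to P.
So P is larger.

P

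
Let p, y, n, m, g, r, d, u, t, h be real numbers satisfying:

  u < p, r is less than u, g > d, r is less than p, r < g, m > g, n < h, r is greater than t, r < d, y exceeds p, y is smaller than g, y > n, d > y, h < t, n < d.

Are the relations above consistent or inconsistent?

The single ordering n < h < t < r < u < p < y < d < g < m satisfies every listed relation, so no contradiction arises.

consistent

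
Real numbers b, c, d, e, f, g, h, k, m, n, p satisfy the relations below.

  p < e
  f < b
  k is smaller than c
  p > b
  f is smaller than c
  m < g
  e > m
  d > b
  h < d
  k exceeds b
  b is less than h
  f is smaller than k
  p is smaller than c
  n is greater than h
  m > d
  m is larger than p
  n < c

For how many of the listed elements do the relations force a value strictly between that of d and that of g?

1

The relations place d below g. An element lies strictly between them when it is forced above d and also forced below g.
Above d: {m, e}. Below g: {f, b, p, h, m}.
Intersection: {m} — 1.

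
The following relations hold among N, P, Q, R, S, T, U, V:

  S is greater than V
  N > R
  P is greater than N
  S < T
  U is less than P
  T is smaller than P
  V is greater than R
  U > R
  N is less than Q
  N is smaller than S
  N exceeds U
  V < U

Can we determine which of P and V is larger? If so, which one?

P

V < U and U < N give V < N.
With N < S: V < U < N < S.
With S < T: V < U < N < S < T.
Then T < P extends the chain to P.
So P is larger.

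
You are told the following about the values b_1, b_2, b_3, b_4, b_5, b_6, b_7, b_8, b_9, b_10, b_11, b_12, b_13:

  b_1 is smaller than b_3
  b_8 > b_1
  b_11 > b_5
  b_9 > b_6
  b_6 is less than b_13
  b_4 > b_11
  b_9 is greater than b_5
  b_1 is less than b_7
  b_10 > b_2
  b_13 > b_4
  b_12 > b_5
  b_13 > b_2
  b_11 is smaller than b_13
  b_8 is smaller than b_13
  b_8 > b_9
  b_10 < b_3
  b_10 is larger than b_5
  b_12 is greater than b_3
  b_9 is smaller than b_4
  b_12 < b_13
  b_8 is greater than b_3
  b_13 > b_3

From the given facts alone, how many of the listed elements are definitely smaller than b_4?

4

From b_4 the given relations immediately reach b_9, b_11.
From those, b_6, b_5 — 4 in total.
No other element is forced below b_4 by the given relations, so the count is 4.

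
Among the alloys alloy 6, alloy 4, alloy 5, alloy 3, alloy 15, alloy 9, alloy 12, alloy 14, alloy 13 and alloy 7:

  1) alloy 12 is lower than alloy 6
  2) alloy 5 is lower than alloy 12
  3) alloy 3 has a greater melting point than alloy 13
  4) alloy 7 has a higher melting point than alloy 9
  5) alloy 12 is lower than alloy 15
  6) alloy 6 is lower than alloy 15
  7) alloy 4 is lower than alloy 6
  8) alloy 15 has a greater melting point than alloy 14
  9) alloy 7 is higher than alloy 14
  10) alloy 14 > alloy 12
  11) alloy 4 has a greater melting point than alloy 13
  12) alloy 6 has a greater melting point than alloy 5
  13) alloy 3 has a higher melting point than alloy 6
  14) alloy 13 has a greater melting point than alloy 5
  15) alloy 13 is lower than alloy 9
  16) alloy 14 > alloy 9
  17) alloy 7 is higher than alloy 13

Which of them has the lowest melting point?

alloy 12 is not least since alloy 5 < alloy 12; alloy 13 is not least since alloy 5 < alloy 13; alloy 9 is not least since alloy 13 < alloy 9; alloy 4 is not least since alloy 13 < alloy 4; alloy 6 is not least since alloy 12 < alloy 6; alloy 14 is not least since alloy 9 < alloy 14; alloy 7 is not least since alloy 13 < alloy 7; alloy 3 is not least since alloy 6 < alloy 3; alloy 15 is not least since alloy 6 < alloy 15.
Only alloy 5 has nothing below it, so alloy 5 is the lowest melting point.

alloy 5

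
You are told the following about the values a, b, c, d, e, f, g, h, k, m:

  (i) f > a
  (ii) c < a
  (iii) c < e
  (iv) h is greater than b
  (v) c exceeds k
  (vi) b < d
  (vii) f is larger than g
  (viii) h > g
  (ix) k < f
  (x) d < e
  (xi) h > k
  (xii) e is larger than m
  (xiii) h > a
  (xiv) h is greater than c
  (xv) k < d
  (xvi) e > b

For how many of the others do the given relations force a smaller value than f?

4

Directly below f: g, k, a.
One step further: c (4 so far).
Nothing else is reachable below f; 4 in all.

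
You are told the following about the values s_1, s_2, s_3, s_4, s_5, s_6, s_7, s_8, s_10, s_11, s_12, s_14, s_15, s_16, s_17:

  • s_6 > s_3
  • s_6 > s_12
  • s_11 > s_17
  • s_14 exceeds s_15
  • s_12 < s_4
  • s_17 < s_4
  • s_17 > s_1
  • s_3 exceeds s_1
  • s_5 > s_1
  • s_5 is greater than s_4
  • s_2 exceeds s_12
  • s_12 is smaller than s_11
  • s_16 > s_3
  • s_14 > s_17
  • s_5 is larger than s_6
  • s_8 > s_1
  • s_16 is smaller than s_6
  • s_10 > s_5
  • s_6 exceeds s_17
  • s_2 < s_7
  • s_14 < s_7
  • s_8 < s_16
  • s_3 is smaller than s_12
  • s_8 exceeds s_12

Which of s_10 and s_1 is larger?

s_1 < s_3 < s_12 < s_4 < s_5 < s_10, by transitivity through s_3, s_12, s_4, s_5.
So s_1 < s_10; s_10 is the larger of the two.

s_10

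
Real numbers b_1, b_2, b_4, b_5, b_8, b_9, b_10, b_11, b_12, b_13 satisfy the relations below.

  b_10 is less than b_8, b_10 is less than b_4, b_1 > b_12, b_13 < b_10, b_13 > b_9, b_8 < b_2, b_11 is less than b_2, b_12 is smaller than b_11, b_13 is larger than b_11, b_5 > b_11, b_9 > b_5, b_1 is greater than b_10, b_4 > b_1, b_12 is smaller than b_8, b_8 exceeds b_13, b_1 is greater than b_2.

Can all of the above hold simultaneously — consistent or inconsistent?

consistent

The single ordering b_12 < b_11 < b_5 < b_9 < b_13 < b_10 < b_8 < b_2 < b_1 < b_4 satisfies every listed relation, so no contradiction arises.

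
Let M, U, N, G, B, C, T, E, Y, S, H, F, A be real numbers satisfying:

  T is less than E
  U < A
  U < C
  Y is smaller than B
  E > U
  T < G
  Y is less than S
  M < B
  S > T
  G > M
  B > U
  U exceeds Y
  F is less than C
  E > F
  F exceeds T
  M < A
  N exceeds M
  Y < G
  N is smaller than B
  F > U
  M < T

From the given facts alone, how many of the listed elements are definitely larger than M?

Directly above M: N, T, A, G, B.
One step further: F, S, E (8 so far).
One step further: C (9 so far).
Nothing else is reachable above M; 9 in all.

9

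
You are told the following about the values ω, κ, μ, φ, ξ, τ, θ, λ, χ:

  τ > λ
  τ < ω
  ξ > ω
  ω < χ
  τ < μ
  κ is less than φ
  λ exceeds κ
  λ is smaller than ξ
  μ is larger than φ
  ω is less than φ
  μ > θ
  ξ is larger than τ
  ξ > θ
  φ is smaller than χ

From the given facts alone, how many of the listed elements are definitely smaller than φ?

4

Directly below φ: κ, ω.
One step further: τ (3 so far).
One step further: λ (4 so far).
No other element is forced below φ by the given relations, so the count is 4.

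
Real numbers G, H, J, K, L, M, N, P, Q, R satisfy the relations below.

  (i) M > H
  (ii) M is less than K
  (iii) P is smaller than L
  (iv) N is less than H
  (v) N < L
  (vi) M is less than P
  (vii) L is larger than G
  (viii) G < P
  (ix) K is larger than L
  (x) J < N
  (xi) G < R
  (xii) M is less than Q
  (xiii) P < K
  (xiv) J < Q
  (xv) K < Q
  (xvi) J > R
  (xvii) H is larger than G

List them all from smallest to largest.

G < R < J < N < H < M < P < L < K < Q

The consecutive links are each given: G < R; R < J; J < N; N < H; H < M; M < P; P < L; L < K; K < Q.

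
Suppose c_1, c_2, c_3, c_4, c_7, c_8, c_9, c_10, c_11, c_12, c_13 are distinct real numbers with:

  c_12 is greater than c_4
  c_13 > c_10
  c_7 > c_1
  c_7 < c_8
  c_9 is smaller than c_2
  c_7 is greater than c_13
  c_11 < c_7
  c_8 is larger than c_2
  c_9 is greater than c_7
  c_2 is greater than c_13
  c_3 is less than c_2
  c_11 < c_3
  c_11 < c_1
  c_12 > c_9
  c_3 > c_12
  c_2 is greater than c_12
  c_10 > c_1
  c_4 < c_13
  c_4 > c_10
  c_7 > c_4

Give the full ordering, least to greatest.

Nothing is placed below c_11, so it is least; from there c_11 < c_1; c_1 < c_10; c_10 < c_4; c_4 < c_13; c_13 < c_7; c_7 < c_9; c_9 < c_12; c_12 < c_3; c_3 < c_2; c_2 < c_8, each given directly.

c_11 < c_1 < c_10 < c_4 < c_13 < c_7 < c_9 < c_12 < c_3 < c_2 < c_8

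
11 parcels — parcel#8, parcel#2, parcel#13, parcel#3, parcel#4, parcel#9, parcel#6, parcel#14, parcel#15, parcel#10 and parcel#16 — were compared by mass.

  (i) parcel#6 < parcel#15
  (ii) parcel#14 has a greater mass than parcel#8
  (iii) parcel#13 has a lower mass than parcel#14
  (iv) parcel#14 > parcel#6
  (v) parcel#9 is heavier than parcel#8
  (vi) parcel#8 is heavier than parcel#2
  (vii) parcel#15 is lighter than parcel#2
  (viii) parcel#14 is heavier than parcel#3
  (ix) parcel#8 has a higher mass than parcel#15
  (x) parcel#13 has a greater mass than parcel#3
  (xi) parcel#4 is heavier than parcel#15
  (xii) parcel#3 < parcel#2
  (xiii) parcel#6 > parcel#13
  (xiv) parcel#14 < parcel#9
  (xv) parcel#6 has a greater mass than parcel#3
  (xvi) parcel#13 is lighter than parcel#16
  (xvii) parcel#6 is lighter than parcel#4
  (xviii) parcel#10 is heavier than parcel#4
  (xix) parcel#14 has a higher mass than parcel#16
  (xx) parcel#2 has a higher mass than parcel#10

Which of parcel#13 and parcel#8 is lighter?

parcel#13

parcel#13 < parcel#6 and parcel#6 < parcel#15 give parcel#13 < parcel#15.
Then parcel#15 < parcel#4 extends the chain to parcel#4.
With parcel#4 < parcel#10: parcel#13 < parcel#6 < parcel#15 < parcel#4 < parcel#10.
With parcel#10 < parcel#2: parcel#13 < parcel#6 < parcel#15 < parcel#4 < parcel#10 < parcel#2.
With parcel#2 < parcel#8: parcel#13 < parcel#6 < parcel#15 < parcel#4 < parcel#10 < parcel#2 < parcel#8.
So parcel#13 < parcel#8; parcel#13 is the lighter of the two.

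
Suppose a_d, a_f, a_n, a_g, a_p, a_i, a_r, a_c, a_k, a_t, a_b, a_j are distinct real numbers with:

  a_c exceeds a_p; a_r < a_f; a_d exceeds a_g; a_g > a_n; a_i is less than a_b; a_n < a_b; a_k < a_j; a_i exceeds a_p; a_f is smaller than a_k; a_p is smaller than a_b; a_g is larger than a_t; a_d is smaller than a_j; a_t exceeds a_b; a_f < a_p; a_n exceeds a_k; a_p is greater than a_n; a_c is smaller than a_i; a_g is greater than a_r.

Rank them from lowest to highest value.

a_r < a_f < a_k < a_n < a_p < a_c < a_i < a_b < a_t < a_g < a_d < a_j

The consecutive links are each given: a_r < a_f; a_f < a_k; a_k < a_n; a_n < a_p; a_p < a_c; a_c < a_i; a_i < a_b; a_b < a_t; a_t < a_g; a_g < a_d; a_d < a_j.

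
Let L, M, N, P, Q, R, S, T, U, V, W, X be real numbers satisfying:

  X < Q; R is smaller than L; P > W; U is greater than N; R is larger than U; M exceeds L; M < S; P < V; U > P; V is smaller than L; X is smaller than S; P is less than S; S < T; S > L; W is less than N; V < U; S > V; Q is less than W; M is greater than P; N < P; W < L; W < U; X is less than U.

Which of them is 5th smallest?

Piecing the relations together gives one ordering: X < Q < W < N < P < V < U < R < L < M < S < T.
Counting 5 from the smallest end gives P.

P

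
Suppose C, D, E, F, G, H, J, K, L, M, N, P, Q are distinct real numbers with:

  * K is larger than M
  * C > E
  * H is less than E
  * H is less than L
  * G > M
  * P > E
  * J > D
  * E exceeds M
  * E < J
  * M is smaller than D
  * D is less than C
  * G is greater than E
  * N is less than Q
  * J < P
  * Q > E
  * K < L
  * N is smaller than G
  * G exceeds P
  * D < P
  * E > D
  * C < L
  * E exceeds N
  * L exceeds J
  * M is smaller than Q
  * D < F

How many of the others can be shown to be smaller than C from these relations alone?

5

Directly below C: D, E.
One step further: N, M, H (5 so far).
No other element is forced below C by the given relations, so the count is 5.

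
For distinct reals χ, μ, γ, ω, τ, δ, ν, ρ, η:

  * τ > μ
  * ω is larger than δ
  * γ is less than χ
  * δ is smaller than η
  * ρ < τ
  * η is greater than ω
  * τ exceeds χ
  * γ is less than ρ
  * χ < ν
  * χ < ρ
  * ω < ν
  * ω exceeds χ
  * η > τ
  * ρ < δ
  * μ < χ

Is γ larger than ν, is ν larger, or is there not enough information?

Chaining the given relations: γ < χ < ρ < δ < ω < ν.
So ν is larger.

ν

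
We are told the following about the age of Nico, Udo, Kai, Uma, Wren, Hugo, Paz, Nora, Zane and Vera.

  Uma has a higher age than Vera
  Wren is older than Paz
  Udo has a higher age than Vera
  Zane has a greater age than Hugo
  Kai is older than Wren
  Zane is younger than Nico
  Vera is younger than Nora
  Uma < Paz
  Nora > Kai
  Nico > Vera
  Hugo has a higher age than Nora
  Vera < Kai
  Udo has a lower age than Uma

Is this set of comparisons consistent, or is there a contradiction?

The single ordering Vera < Udo < Uma < Paz < Wren < Kai < Nora < Hugo < Zane < Nico satisfies every listed relation, so no contradiction arises.

consistent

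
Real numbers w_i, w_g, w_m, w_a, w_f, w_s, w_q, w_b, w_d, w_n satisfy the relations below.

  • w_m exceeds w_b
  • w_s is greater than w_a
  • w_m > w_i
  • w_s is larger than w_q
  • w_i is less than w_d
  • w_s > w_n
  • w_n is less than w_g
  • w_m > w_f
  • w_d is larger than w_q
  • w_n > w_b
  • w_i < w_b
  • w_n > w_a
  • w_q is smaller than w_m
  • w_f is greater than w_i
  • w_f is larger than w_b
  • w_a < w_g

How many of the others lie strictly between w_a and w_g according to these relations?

1

Chaining upward from w_a reaches: w_n, w_s.
Chaining downward from w_g reaches: w_i, w_b, w_n.
Strictly between w_a and w_g are those in both lists: w_n — 1 element.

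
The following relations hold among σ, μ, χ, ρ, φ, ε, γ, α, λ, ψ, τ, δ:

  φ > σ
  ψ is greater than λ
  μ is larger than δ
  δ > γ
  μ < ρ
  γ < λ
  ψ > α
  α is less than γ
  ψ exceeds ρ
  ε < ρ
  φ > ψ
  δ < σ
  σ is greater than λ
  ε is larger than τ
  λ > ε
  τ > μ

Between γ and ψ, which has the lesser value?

Following the relations from γ: γ < δ < μ < τ < ε < ρ < ψ.
So γ < ψ; γ is the smaller of the two.

γ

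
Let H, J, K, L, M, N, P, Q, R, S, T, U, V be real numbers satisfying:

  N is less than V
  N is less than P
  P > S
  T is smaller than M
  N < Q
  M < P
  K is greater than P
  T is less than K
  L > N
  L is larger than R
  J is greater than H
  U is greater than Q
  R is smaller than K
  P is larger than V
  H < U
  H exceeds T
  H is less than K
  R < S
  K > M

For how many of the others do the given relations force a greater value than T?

From T the given relations immediately reach H, M, K.
From those, J, P, U — 6 in total.
Nothing else is reachable above T; 6 in all.

6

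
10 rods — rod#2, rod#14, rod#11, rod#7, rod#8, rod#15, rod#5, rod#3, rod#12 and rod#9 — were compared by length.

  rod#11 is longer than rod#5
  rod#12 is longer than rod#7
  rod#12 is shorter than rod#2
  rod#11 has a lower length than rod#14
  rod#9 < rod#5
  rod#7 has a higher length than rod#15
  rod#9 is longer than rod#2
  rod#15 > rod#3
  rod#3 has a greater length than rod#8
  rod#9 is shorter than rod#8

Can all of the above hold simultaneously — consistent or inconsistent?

Chaining the given relations yields rod#8 < rod#3 < rod#15 < rod#7 < rod#12 < rod#2 < rod#9, so rod#8 < rod#9. But one relation states rod#9 < rod#8. These cannot both hold.

inconsistent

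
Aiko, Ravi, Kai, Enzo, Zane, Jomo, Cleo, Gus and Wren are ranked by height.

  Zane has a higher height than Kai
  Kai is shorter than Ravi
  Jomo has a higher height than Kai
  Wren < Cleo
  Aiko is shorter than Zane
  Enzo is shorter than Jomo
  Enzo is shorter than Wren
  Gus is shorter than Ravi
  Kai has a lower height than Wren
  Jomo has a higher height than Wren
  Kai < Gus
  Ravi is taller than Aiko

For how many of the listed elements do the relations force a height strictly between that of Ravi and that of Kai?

1

The relations place Kai below Ravi. An element lies strictly between them when it is forced above Kai and also forced below Ravi.
Above Kai: {Wren, Cleo, Jomo, Gus, Zane}. Below Ravi: {Aiko, Gus}.
Intersection: {Gus} — 1.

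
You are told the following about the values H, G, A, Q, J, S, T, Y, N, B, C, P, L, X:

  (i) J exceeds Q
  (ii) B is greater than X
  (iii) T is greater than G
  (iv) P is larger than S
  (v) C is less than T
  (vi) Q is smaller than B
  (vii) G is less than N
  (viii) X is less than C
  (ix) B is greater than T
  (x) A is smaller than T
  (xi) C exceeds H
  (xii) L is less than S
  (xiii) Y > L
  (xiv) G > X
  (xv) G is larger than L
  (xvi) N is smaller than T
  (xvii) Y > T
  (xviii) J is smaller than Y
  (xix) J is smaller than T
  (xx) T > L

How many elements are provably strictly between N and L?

1

Chaining upward from L reaches: S, G, T, Y, P, B.
Chaining downward from N reaches: X, G.
Strictly between L and N are those in both lists: G — 1 element.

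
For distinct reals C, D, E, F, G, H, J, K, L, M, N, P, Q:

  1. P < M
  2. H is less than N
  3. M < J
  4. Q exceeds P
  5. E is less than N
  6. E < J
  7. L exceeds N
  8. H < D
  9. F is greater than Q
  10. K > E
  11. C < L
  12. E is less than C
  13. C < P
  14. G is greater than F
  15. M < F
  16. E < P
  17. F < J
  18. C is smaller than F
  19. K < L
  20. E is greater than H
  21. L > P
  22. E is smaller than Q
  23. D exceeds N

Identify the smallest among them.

H

E is not least since H < E; C is not least since E < C; P is not least since E < P; N is not least since H < N; Q is not least since E < Q; M is not least since P < M; K is not least since E < K; L is not least since C < L; F is not least since Q < F; D is not least since H < D; J is not least since F < J; G is not least since F < G.
Only H has nothing below it, so H is the smallest.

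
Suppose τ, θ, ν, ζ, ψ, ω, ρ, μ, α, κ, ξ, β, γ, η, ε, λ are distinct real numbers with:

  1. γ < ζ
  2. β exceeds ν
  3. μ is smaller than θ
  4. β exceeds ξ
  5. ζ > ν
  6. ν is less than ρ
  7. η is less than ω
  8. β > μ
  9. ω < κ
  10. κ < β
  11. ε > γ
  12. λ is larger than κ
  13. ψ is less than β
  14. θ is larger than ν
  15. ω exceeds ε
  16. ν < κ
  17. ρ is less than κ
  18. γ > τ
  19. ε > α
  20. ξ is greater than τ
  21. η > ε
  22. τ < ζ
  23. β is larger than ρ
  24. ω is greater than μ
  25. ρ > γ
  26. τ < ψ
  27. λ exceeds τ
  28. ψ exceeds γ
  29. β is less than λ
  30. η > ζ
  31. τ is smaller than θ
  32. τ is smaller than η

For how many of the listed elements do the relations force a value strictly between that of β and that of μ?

Chaining upward from μ reaches: θ, ω, κ, λ.
Chaining downward from β reaches: α, τ, ν, γ, ζ, ε, η, ω, ψ, ρ, κ, ξ.
Strictly between μ and β are those in both lists: ω, κ — 2 elements.

2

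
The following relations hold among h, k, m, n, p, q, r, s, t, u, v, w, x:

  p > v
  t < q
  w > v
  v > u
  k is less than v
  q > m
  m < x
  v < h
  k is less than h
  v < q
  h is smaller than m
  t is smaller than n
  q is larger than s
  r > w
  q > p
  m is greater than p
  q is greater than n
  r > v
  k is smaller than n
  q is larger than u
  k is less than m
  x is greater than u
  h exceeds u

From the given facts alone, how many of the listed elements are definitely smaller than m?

The elements the relations force below m are u, k, v, h, p — no chain reaches any other.
That is 5.

5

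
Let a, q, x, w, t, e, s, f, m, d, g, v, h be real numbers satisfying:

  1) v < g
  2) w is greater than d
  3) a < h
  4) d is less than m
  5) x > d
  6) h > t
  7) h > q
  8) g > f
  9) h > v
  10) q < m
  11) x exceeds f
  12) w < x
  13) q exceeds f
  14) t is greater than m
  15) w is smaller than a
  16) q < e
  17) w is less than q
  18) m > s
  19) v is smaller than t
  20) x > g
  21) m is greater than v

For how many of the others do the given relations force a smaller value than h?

The elements the relations force below h are d, w, f, a, s, v, q, m, t — no chain reaches any other.
That is 9.

9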